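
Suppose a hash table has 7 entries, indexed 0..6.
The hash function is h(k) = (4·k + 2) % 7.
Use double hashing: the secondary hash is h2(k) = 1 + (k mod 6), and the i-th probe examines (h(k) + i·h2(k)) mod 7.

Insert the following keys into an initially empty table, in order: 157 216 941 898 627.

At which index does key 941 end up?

6

157: h=0 → slot 0
216: h=5 → slot 5
941: h=0, h2=6, probe 0,6 → slot 6
898: h=3 → slot 3
627: h=4 → slot 4
Table: [157, _, _, 898, 627, 216, 941]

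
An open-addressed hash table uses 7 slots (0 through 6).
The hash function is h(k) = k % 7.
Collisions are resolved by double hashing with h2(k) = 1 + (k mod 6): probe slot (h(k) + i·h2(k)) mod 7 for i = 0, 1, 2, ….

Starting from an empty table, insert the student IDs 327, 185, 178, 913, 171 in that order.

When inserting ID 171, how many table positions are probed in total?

327 hashes to 5; slot 5 is free → place at 5.
185 hashes to 3; slot 3 is free → place at 3.
178 hashes to 3, h2=5; 3 taken → place at 1.
913 hashes to 3, h2=2; 3,5 taken → place at 0.
171 hashes to 3, h2=4; 3,0 taken → place at 4.
Table: [913, 178, -, 185, 171, 327, -]

3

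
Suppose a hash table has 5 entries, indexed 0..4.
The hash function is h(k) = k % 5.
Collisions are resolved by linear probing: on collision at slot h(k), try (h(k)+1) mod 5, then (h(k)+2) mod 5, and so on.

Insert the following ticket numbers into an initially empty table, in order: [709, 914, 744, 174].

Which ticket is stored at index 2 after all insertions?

174

Insert 709: h=4, slot 4 empty => index 4.
Insert 914: h=4, slot 4 occupied => index 0.
Insert 744: h=4, slots 4,0 occupied => index 1.
Insert 174: h=4, slots 4,0,1 occupied => index 2.
Table: [914, 744, 174, ∅, 709]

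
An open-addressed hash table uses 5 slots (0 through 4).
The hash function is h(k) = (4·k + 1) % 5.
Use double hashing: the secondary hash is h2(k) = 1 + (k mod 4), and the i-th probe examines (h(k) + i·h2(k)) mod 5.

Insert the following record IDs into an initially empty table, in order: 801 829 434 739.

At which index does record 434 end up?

801 hashes to 0; slot 0 is free → place at 0.
829 hashes to 2; slot 2 is free → place at 2.
434 hashes to 2, h2=3; 2,0 taken → place at 3.
739 hashes to 2, h2=4; 2 taken → place at 1.
Table: [801, 739, 829, 434, —]

3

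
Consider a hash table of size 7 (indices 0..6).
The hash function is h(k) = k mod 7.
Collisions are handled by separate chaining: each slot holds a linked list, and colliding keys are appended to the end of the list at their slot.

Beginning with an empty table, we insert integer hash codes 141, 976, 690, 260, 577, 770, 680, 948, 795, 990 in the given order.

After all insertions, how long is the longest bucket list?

4

Insert 141: h=1, bucket 1 empty → new chain.
Insert 976: h=3, bucket 3 empty → new chain.
Insert 690: h=4, bucket 4 empty → new chain.
Insert 260: h=1, bucket 1 nonempty → append to chain.
Insert 577: h=3, bucket 3 nonempty → append to chain.
Insert 770: h=0, bucket 0 empty → new chain.
Insert 680: h=1, bucket 1 nonempty → append to chain.
Insert 948: h=3, bucket 3 nonempty → append to chain.
Insert 795: h=4, bucket 4 nonempty → append to chain.
Insert 990: h=3, bucket 3 nonempty → append to chain.
Final buckets:
0: 770
1: 141 -> 260 -> 680
2: —
3: 976 -> 577 -> 948 -> 990
4: 690 -> 795
5: —
6: —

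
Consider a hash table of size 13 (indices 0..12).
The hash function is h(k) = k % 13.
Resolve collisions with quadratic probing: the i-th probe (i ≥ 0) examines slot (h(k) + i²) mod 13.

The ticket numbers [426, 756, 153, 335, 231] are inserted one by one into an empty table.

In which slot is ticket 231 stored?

426 hashes to 10; slot 10 is free -> place at 10.
756 hashes to 2; slot 2 is free -> place at 2.
153 hashes to 10; 10 taken -> place at 11.
335 hashes to 10; 10,11 taken -> place at 1.
231 hashes to 10; 10,11,1 taken -> place at 6.
Table: [—, 335, 756, —, —, —, 231, —, —, —, 426, 153, —]

6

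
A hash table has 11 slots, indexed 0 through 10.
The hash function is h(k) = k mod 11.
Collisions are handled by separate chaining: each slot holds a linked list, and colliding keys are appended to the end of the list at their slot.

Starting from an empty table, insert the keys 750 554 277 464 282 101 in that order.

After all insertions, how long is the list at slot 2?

750 -> bucket 2
554 -> bucket 4
277 -> bucket 2 (collision)
464 -> bucket 2 (collision)
282 -> bucket 7
101 -> bucket 2 (collision)
Final buckets:
0: —
1: —
2: 750 -> 277 -> 464 -> 101
3: —
4: 554
5: —
6: —
7: 282
8: —
9: —
10: —

4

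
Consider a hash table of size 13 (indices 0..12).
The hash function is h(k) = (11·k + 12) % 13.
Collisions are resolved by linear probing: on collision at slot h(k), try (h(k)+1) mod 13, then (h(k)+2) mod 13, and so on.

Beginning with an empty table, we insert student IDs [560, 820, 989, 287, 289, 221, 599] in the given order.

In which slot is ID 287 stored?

0

560: h=10 → slot 10
820: h=10, probe 10,11 → slot 11
989: h=10, probe 10,11,12 → slot 12
287: h=10, probe 10,11,12,0 → slot 0
289: h=6 → slot 6
221: h=12, probe 12,0,1 → slot 1
599: h=10, probe 10,11,12,0,1,2 → slot 2
Table: [287, 221, 599, ., ., ., 289, ., ., ., 560, 820, 989]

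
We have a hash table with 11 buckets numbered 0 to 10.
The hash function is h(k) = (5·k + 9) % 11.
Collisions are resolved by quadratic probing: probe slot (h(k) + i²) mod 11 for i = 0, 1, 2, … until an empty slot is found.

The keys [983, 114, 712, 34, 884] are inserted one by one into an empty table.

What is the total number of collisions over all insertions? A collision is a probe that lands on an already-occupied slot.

983 hashes to 7; slot 7 is free → place at 7.
114 hashes to 7; 7 taken → place at 8.
712 hashes to 5; slot 5 is free → place at 5.
34 hashes to 3; slot 3 is free → place at 3.
884 hashes to 7; 7,8 taken → place at 0.
Table: [884, —, —, 34, —, 712, —, 983, 114, —, —]

3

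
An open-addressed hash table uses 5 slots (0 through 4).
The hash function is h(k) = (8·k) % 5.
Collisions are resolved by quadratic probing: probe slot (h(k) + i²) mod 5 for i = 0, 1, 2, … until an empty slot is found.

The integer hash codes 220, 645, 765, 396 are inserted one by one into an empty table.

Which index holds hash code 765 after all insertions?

4

220: h=0 -> slot 0
645: h=0, probe 0,1 -> slot 1
765: h=0, probe 0,1,4 -> slot 4
396: h=3 -> slot 3
Table: [220, 645, -, 396, 765]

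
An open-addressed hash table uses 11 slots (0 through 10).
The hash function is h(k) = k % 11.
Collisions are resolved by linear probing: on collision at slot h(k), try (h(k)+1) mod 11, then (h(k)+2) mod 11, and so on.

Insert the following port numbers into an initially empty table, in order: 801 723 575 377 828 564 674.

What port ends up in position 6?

801 hashes to 9; slot 9 is free => place at 9.
723 hashes to 8; slot 8 is free => place at 8.
575 hashes to 3; slot 3 is free => place at 3.
377 hashes to 3; 3 taken => place at 4.
828 hashes to 3; 3,4 taken => place at 5.
564 hashes to 3; 3,4,5 taken => place at 6.
674 hashes to 3; 3,4,5,6 taken => place at 7.
Table: [∅, ∅, ∅, 575, 377, 828, 564, 674, 723, 801, ∅]

564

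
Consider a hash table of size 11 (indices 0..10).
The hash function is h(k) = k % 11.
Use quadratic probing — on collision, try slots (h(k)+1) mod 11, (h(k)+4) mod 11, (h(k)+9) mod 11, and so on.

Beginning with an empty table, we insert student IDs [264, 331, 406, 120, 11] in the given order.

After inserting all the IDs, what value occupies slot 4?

264 hashes to 0; slot 0 is free → place at 0.
331 hashes to 1; slot 1 is free → place at 1.
406 hashes to 10; slot 10 is free → place at 10.
120 hashes to 10; 10,0 taken → place at 3.
11 hashes to 0; 0,1 taken → place at 4.
Table: [264, 331, ., 120, 11, ., ., ., ., ., 406]

11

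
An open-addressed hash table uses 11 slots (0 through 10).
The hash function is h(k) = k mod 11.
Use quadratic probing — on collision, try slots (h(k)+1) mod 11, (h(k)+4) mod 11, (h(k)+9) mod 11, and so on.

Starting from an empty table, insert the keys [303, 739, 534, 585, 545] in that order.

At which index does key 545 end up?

10

Insert 303: h=6, slot 6 empty → index 6.
Insert 739: h=2, slot 2 empty → index 2.
Insert 534: h=6, slot 6 occupied → index 7.
Insert 585: h=2, slot 2 occupied → index 3.
Insert 545: h=6, slots 6,7 occupied → index 10.
Table: [-, -, 739, 585, -, -, 303, 534, -, -, 545]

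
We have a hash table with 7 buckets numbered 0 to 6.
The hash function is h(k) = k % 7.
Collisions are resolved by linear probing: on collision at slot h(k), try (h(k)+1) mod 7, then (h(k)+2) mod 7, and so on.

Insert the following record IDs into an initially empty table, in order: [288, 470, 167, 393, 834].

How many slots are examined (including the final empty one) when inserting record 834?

4

288: h=1 → slot 1
470: h=1, probe 1,2 → slot 2
167: h=6 → slot 6
393: h=1, probe 1,2,3 → slot 3
834: h=1, probe 1,2,3,4 → slot 4
Table: [∅, 288, 470, 393, 834, ∅, 167]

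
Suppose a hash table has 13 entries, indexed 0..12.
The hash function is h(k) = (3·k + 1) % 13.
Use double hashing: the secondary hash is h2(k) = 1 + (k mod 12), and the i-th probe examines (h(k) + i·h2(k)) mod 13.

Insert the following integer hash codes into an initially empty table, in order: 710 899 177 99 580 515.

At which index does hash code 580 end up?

4

710: h=12 → slot 12
899: h=7 → slot 7
177: h=12, h2=10, probe 12,9 → slot 9
99: h=12, h2=4, probe 12,3 → slot 3
580: h=12, h2=5, probe 12,4 → slot 4
515: h=12, h2=12, probe 12,11 → slot 11
Table: [., ., ., 99, 580, ., ., 899, ., 177, ., 515, 710]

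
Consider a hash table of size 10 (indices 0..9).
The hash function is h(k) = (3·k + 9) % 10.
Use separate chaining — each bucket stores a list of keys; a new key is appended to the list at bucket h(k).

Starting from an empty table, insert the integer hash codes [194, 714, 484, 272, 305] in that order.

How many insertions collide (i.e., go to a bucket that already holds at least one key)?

2

194 → bucket 1
714 → bucket 1 (collision)
484 → bucket 1 (collision)
272 → bucket 5
305 → bucket 4
Final buckets:
0: .
1: 194 -> 714 -> 484
2: .
3: .
4: 305
5: 272
6: .
7: .
8: .
9: .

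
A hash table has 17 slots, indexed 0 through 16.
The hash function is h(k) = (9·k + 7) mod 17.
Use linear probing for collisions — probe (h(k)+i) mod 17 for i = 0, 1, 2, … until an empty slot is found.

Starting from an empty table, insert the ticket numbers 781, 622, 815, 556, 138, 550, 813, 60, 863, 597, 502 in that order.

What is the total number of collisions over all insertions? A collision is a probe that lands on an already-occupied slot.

3

Insert 781: h=15, slot 15 empty → index 15.
Insert 622: h=12, slot 12 empty → index 12.
Insert 815: h=15, slot 15 occupied → index 16.
Insert 556: h=13, slot 13 empty → index 13.
Insert 138: h=8, slot 8 empty → index 8.
Insert 550: h=10, slot 10 empty → index 10.
Insert 813: h=14, slot 14 empty → index 14.
Insert 60: h=3, slot 3 empty → index 3.
Insert 863: h=5, slot 5 empty → index 5.
Insert 597: h=8, slot 8 occupied → index 9.
Insert 502: h=3, slot 3 occupied → index 4.
Table: [∅, ∅, ∅, 60, 502, 863, ∅, ∅, 138, 597, 550, ∅, 622, 556, 813, 781, 815]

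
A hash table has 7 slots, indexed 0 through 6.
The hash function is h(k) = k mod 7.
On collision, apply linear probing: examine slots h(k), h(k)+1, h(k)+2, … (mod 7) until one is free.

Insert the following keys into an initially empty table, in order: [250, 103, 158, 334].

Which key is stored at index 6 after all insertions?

250: h=5 => slot 5
103: h=5, probe 5,6 => slot 6
158: h=4 => slot 4
334: h=5, probe 5,6,0 => slot 0
Table: [334, —, —, —, 158, 250, 103]

103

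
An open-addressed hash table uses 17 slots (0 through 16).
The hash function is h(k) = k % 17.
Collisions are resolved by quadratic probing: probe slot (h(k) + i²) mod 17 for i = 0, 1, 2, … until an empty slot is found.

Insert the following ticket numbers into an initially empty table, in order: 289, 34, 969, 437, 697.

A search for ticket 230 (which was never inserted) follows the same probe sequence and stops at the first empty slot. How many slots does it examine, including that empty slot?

289 hashes to 0; slot 0 is free -> place at 0.
34 hashes to 0; 0 taken -> place at 1.
969 hashes to 0; 0,1 taken -> place at 4.
437 hashes to 12; slot 12 is free -> place at 12.
697 hashes to 0; 0,1,4 taken -> place at 9.
Table: [289, 34, ., ., 969, ., ., ., ., 697, ., ., 437, ., ., ., .]
Lookup 230: h=9, probe 9,10 → slot 10 empty, not found.

2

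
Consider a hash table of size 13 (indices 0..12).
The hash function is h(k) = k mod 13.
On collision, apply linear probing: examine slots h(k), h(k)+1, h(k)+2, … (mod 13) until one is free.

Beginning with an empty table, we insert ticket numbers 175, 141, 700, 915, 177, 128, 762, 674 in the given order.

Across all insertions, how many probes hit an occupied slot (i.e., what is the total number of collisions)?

7

175: h=6 -> slot 6
141: h=11 -> slot 11
700: h=11, probe 11,12 -> slot 12
915: h=5 -> slot 5
177: h=8 -> slot 8
128: h=11, probe 11,12,0 -> slot 0
762: h=8, probe 8,9 -> slot 9
674: h=11, probe 11,12,0,1 -> slot 1
Table: [128, 674, _, _, _, 915, 175, _, 177, 762, _, 141, 700]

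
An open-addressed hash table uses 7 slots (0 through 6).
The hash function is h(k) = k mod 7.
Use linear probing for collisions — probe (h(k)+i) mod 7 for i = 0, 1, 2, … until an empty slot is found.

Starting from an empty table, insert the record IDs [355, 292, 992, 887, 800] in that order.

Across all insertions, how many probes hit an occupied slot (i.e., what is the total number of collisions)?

Insert 355: h=5, slot 5 empty => index 5.
Insert 292: h=5, slot 5 occupied => index 6.
Insert 992: h=5, slots 5,6 occupied => index 0.
Insert 887: h=5, slots 5,6,0 occupied => index 1.
Insert 800: h=2, slot 2 empty => index 2.
Table: [992, 887, 800, ∅, ∅, 355, 292]

6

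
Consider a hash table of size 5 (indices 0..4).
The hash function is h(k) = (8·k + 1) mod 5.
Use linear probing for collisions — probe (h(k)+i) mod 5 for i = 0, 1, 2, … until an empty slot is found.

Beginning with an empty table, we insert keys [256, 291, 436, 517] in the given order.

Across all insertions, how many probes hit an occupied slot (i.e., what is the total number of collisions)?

3

Insert 256: h=4, slot 4 empty -> index 4.
Insert 291: h=4, slot 4 occupied -> index 0.
Insert 436: h=4, slots 4,0 occupied -> index 1.
Insert 517: h=2, slot 2 empty -> index 2.
Table: [291, 436, 517, ∅, 256]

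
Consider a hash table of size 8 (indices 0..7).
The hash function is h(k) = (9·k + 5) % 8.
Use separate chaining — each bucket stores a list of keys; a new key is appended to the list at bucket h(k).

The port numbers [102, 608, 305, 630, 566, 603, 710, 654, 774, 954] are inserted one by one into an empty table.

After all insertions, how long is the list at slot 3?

6

102 -> bucket 3
608 -> bucket 5
305 -> bucket 6
630 -> bucket 3 (collision)
566 -> bucket 3 (collision)
603 -> bucket 0
710 -> bucket 3 (collision)
654 -> bucket 3 (collision)
774 -> bucket 3 (collision)
954 -> bucket 7
Final buckets:
0: 603
1: —
2: —
3: 102 -> 630 -> 566 -> 710 -> 654 -> 774
4: —
5: 608
6: 305
7: 954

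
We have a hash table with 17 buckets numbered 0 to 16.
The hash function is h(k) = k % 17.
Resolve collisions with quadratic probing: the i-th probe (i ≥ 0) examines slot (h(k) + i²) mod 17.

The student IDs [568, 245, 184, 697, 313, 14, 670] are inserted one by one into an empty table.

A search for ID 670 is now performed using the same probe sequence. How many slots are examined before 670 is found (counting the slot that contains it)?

Insert 568: h=7, slot 7 empty -> index 7.
Insert 245: h=7, slot 7 occupied -> index 8.
Insert 184: h=14, slot 14 empty -> index 14.
Insert 697: h=0, slot 0 empty -> index 0.
Insert 313: h=7, slots 7,8 occupied -> index 11.
Insert 14: h=14, slot 14 occupied -> index 15.
Insert 670: h=7, slots 7,8,11 occupied -> index 16.
Table: [697, _, _, _, _, _, _, 568, 245, _, _, 313, _, _, 184, 14, 670]
Lookup 670: h=7, probe 7,8,11,16 → found at 16.

4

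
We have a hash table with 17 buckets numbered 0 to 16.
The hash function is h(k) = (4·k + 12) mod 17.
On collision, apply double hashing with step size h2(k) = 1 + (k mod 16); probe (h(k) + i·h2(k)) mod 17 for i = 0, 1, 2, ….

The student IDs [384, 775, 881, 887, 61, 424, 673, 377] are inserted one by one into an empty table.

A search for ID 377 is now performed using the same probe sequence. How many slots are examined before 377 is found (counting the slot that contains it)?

3

384 hashes to 1; slot 1 is free -> place at 1.
775 hashes to 1, h2=8; 1 taken -> place at 9.
881 hashes to 0; slot 0 is free -> place at 0.
887 hashes to 7; slot 7 is free -> place at 7.
61 hashes to 1, h2=14; 1 taken -> place at 15.
424 hashes to 8; slot 8 is free -> place at 8.
673 hashes to 1, h2=2; 1 taken -> place at 3.
377 hashes to 7, h2=10; 7,0 taken -> place at 10.
Table: [881, 384, ., 673, ., ., ., 887, 424, 775, 377, ., ., ., ., 61, .]
Lookup 377: h=7, h2=10, probe 7,0,10 → found at 10.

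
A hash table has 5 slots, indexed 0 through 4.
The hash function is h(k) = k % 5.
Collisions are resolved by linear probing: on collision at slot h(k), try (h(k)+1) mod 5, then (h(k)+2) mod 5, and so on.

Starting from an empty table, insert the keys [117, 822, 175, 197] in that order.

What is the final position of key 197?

4

117: h=2 => slot 2
822: h=2, probe 2,3 => slot 3
175: h=0 => slot 0
197: h=2, probe 2,3,4 => slot 4
Table: [175, -, 117, 822, 197]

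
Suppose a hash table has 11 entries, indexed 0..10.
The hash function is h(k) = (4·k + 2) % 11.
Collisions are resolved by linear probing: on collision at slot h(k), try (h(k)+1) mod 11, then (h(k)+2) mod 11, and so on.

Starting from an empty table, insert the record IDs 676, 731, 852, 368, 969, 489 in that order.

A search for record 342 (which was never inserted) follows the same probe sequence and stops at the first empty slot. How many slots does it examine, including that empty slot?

2

676: h=0 → slot 0
731: h=0, probe 0,1 → slot 1
852: h=0, probe 0,1,2 → slot 2
368: h=0, probe 0,1,2,3 → slot 3
969: h=6 → slot 6
489: h=0, probe 0,1,2,3,4 → slot 4
Table: [676, 731, 852, 368, 489, —, 969, —, —, —, —]
Lookup 342: h=6, probe 6,7 → slot 7 empty, not found.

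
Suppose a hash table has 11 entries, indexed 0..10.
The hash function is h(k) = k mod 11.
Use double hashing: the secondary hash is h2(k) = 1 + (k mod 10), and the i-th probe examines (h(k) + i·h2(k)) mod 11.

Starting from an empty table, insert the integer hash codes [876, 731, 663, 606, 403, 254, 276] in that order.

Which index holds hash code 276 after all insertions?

Insert 876: h=7, slot 7 empty => index 7.
Insert 731: h=5, slot 5 empty => index 5.
Insert 663: h=3, slot 3 empty => index 3.
Insert 606: h=1, slot 1 empty => index 1.
Insert 403: h=7, h2=4, slot 7 occupied => index 0.
Insert 254: h=1, h2=5, slot 1 occupied => index 6.
Insert 276: h=1, h2=7, slot 1 occupied => index 8.
Table: [403, 606, -, 663, -, 731, 254, 876, 276, -, -]

8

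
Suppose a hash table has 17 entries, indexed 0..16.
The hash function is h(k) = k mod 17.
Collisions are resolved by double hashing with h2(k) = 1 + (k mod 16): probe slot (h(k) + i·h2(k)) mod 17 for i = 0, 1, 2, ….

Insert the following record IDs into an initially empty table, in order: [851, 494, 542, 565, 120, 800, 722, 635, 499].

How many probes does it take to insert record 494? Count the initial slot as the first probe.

Insert 851: h=1, slot 1 empty → index 1.
Insert 494: h=1, h2=15, slot 1 occupied → index 16.
Insert 542: h=15, slot 15 empty → index 15.
Insert 565: h=4, slot 4 empty → index 4.
Insert 120: h=1, h2=9, slot 1 occupied → index 10.
Insert 800: h=1, h2=1, slot 1 occupied → index 2.
Insert 722: h=8, slot 8 empty → index 8.
Insert 635: h=6, slot 6 empty → index 6.
Insert 499: h=6, h2=4, slots 6,10 occupied → index 14.
Table: [-, 851, 800, -, 565, -, 635, -, 722, -, 120, -, -, -, 499, 542, 494]

2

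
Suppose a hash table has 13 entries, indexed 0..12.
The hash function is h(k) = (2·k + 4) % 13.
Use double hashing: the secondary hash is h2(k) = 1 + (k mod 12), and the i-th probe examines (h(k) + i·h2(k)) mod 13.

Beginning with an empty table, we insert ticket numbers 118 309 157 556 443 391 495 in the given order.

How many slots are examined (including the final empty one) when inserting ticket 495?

2

Insert 118: h=6, slot 6 empty -> index 6.
Insert 309: h=11, slot 11 empty -> index 11.
Insert 157: h=6, h2=2, slot 6 occupied -> index 8.
Insert 556: h=11, h2=5, slot 11 occupied -> index 3.
Insert 443: h=6, h2=12, slot 6 occupied -> index 5.
Insert 391: h=6, h2=8, slot 6 occupied -> index 1.
Insert 495: h=6, h2=4, slot 6 occupied -> index 10.
Table: [., 391, ., 556, ., 443, 118, ., 157, ., 495, 309, .]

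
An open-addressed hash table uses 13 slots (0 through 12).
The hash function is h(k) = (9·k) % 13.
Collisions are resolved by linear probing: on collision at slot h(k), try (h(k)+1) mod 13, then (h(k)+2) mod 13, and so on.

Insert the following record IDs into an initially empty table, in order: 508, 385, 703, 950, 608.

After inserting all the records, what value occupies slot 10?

508: h=9 → slot 9
385: h=7 → slot 7
703: h=9, probe 9,10 → slot 10
950: h=9, probe 9,10,11 → slot 11
608: h=12 → slot 12
Table: [—, —, —, —, —, —, —, 385, —, 508, 703, 950, 608]

703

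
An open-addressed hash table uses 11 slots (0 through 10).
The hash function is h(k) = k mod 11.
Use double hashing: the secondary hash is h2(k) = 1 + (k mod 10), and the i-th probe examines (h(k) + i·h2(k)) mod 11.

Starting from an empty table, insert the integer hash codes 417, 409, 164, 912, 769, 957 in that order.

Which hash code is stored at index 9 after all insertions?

769

Insert 417: h=10, slot 10 empty -> index 10.
Insert 409: h=2, slot 2 empty -> index 2.
Insert 164: h=10, h2=5, slot 10 occupied -> index 4.
Insert 912: h=10, h2=3, slots 10,2 occupied -> index 5.
Insert 769: h=10, h2=10, slot 10 occupied -> index 9.
Insert 957: h=0, slot 0 empty -> index 0.
Table: [957, -, 409, -, 164, 912, -, -, -, 769, 417]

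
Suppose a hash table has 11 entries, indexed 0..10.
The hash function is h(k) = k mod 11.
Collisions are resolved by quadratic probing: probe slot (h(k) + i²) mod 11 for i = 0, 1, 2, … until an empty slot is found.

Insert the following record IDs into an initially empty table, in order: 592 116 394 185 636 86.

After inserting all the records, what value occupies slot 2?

Insert 592: h=9, slot 9 empty → index 9.
Insert 116: h=6, slot 6 empty → index 6.
Insert 394: h=9, slot 9 occupied → index 10.
Insert 185: h=9, slots 9,10 occupied → index 2.
Insert 636: h=9, slots 9,10,2 occupied → index 7.
Insert 86: h=9, slots 9,10,2,7 occupied → index 3.
Table: [., ., 185, 86, ., ., 116, 636, ., 592, 394]

185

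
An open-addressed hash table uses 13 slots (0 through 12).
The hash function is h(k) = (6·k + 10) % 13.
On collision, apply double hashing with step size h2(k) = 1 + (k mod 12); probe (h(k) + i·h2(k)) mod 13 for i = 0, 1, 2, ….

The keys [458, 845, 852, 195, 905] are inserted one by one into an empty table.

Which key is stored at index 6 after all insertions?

458 hashes to 2; slot 2 is free → place at 2.
845 hashes to 10; slot 10 is free → place at 10.
852 hashes to 0; slot 0 is free → place at 0.
195 hashes to 10, h2=4; 10 taken → place at 1.
905 hashes to 6; slot 6 is free → place at 6.
Table: [852, 195, 458, —, —, —, 905, —, —, —, 845, —, —]

905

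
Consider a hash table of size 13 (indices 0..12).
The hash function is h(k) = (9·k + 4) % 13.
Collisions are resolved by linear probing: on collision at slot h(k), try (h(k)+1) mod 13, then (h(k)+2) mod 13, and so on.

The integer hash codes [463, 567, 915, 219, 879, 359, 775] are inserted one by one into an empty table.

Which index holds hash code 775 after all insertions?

3

463 hashes to 11; slot 11 is free -> place at 11.
567 hashes to 11; 11 taken -> place at 12.
915 hashes to 10; slot 10 is free -> place at 10.
219 hashes to 12; 12 taken -> place at 0.
879 hashes to 11; 11,12,0 taken -> place at 1.
359 hashes to 11; 11,12,0,1 taken -> place at 2.
775 hashes to 11; 11,12,0,1,2 taken -> place at 3.
Table: [219, 879, 359, 775, ∅, ∅, ∅, ∅, ∅, ∅, 915, 463, 567]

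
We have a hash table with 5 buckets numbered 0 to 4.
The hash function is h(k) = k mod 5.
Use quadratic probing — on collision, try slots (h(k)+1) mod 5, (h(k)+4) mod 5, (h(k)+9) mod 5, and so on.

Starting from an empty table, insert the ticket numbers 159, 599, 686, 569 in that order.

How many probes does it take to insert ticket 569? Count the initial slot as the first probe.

159 hashes to 4; slot 4 is free -> place at 4.
599 hashes to 4; 4 taken -> place at 0.
686 hashes to 1; slot 1 is free -> place at 1.
569 hashes to 4; 4,0 taken -> place at 3.
Table: [599, 686, -, 569, 159]

3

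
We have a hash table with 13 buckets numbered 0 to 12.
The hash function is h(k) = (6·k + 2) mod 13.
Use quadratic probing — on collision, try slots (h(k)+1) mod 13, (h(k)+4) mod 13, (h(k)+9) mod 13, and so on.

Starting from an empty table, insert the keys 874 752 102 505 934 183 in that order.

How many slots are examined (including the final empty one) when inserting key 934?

5

Insert 874: h=7, slot 7 empty => index 7.
Insert 752: h=3, slot 3 empty => index 3.
Insert 102: h=3, slot 3 occupied => index 4.
Insert 505: h=3, slots 3,4,7 occupied => index 12.
Insert 934: h=3, slots 3,4,7,12 occupied => index 6.
Insert 183: h=8, slot 8 empty => index 8.
Table: [∅, ∅, ∅, 752, 102, ∅, 934, 874, 183, ∅, ∅, ∅, 505]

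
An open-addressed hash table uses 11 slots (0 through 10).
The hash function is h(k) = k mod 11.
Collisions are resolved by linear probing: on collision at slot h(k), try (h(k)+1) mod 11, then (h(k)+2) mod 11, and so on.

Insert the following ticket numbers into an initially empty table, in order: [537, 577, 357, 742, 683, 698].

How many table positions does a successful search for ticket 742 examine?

537: h=9 -> slot 9
577: h=5 -> slot 5
357: h=5, probe 5,6 -> slot 6
742: h=5, probe 5,6,7 -> slot 7
683: h=1 -> slot 1
698: h=5, probe 5,6,7,8 -> slot 8
Table: [∅, 683, ∅, ∅, ∅, 577, 357, 742, 698, 537, ∅]
Lookup 742: h=5, probe 5,6,7 → found at 7.

3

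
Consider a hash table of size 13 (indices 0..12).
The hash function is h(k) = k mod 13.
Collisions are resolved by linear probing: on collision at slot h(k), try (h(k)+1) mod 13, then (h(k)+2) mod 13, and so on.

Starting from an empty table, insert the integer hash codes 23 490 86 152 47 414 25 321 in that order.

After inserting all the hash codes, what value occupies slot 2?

321

23: h=10 => slot 10
490: h=9 => slot 9
86: h=8 => slot 8
152: h=9, probe 9,10,11 => slot 11
47: h=8, probe 8,9,10,11,12 => slot 12
414: h=11, probe 11,12,0 => slot 0
25: h=12, probe 12,0,1 => slot 1
321: h=9, probe 9,10,11,12,0,1,2 => slot 2
Table: [414, 25, 321, ∅, ∅, ∅, ∅, ∅, 86, 490, 23, 152, 47]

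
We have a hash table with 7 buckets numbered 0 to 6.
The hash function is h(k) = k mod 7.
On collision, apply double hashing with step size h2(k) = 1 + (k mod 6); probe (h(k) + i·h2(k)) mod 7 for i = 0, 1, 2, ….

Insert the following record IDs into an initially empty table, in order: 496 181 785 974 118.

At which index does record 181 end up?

496: h=6 -> slot 6
181: h=6, h2=2, probe 6,1 -> slot 1
785: h=1, h2=6, probe 1,0 -> slot 0
974: h=1, h2=3, probe 1,4 -> slot 4
118: h=6, h2=5, probe 6,4,2 -> slot 2
Table: [785, 181, 118, ., 974, ., 496]

1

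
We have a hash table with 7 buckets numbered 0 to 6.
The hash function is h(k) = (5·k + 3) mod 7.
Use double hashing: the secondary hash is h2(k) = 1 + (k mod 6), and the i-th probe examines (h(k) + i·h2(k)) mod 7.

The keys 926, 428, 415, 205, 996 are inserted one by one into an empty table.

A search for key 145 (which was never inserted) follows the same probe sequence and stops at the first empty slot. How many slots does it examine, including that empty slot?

2

926 hashes to 6; slot 6 is free -> place at 6.
428 hashes to 1; slot 1 is free -> place at 1.
415 hashes to 6, h2=2; 6,1 taken -> place at 3.
205 hashes to 6, h2=2; 6,1,3 taken -> place at 5.
996 hashes to 6, h2=1; 6 taken -> place at 0.
Table: [996, 428, -, 415, -, 205, 926]
Lookup 145: h=0, h2=2, probe 0,2 → slot 2 empty, not found.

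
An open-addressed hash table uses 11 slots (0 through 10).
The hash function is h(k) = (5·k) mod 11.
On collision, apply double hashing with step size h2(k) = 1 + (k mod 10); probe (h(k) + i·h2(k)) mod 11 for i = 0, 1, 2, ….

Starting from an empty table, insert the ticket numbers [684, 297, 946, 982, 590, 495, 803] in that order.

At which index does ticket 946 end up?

Insert 684: h=10, slot 10 empty -> index 10.
Insert 297: h=0, slot 0 empty -> index 0.
Insert 946: h=0, h2=7, slot 0 occupied -> index 7.
Insert 982: h=4, slot 4 empty -> index 4.
Insert 590: h=2, slot 2 empty -> index 2.
Insert 495: h=0, h2=6, slot 0 occupied -> index 6.
Insert 803: h=0, h2=4, slots 0,4 occupied -> index 8.
Table: [297, ∅, 590, ∅, 982, ∅, 495, 946, 803, ∅, 684]

7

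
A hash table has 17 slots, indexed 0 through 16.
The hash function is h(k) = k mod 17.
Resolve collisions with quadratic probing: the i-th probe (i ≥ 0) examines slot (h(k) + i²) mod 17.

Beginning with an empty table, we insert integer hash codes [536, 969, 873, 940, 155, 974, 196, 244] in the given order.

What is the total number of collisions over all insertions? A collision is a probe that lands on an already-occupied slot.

5

536: h=9 -> slot 9
969: h=0 -> slot 0
873: h=6 -> slot 6
940: h=5 -> slot 5
155: h=2 -> slot 2
974: h=5, probe 5,6,9,14 -> slot 14
196: h=9, probe 9,10 -> slot 10
244: h=6, probe 6,7 -> slot 7
Table: [969, —, 155, —, —, 940, 873, 244, —, 536, 196, —, —, —, 974, —, —]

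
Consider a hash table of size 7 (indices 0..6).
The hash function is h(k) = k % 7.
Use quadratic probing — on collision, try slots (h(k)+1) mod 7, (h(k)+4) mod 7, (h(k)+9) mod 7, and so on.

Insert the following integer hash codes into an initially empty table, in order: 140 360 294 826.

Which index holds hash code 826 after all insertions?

140: h=0 => slot 0
360: h=3 => slot 3
294: h=0, probe 0,1 => slot 1
826: h=0, probe 0,1,4 => slot 4
Table: [140, 294, _, 360, 826, _, _]

4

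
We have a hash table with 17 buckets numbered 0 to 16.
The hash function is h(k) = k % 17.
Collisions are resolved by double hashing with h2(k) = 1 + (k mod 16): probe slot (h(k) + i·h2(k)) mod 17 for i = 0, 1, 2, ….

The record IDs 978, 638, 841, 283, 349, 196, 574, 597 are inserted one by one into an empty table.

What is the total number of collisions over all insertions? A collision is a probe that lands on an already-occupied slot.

3

978: h=9 => slot 9
638: h=9, h2=15, probe 9,7 => slot 7
841: h=8 => slot 8
283: h=11 => slot 11
349: h=9, h2=14, probe 9,6 => slot 6
196: h=9, h2=5, probe 9,14 => slot 14
574: h=13 => slot 13
597: h=2 => slot 2
Table: [∅, ∅, 597, ∅, ∅, ∅, 349, 638, 841, 978, ∅, 283, ∅, 574, 196, ∅, ∅]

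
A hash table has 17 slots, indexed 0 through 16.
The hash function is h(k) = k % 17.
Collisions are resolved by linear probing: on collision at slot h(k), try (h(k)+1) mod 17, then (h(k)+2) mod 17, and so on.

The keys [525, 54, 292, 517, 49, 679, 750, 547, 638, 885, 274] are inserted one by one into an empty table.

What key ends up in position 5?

547

525 hashes to 15; slot 15 is free -> place at 15.
54 hashes to 3; slot 3 is free -> place at 3.
292 hashes to 3; 3 taken -> place at 4.
517 hashes to 7; slot 7 is free -> place at 7.
49 hashes to 15; 15 taken -> place at 16.
679 hashes to 16; 16 taken -> place at 0.
750 hashes to 2; slot 2 is free -> place at 2.
547 hashes to 3; 3,4 taken -> place at 5.
638 hashes to 9; slot 9 is free -> place at 9.
885 hashes to 1; slot 1 is free -> place at 1.
274 hashes to 2; 2,3,4,5 taken -> place at 6.
Table: [679, 885, 750, 54, 292, 547, 274, 517, _, 638, _, _, _, _, _, 525, 49]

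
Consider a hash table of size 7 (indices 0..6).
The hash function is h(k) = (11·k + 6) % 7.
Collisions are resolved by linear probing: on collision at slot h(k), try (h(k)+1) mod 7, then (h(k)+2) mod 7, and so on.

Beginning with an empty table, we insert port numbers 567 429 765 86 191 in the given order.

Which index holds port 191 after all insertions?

Insert 567: h=6, slot 6 empty → index 6.
Insert 429: h=0, slot 0 empty → index 0.
Insert 765: h=0, slot 0 occupied → index 1.
Insert 86: h=0, slots 0,1 occupied → index 2.
Insert 191: h=0, slots 0,1,2 occupied → index 3.
Table: [429, 765, 86, 191, -, -, 567]

3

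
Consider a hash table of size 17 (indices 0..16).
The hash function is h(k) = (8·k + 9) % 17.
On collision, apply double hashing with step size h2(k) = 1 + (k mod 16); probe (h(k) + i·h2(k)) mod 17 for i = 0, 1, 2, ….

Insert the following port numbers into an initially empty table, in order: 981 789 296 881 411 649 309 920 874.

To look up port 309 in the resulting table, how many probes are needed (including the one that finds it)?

2

981: h=3 -> slot 3
789: h=14 -> slot 14
296: h=14, h2=9, probe 14,6 -> slot 6
881: h=2 -> slot 2
411: h=16 -> slot 16
649: h=16, h2=10, probe 16,9 -> slot 9
309: h=16, h2=6, probe 16,5 -> slot 5
920: h=8 -> slot 8
874: h=14, h2=11, probe 14,8,2,13 -> slot 13
Table: [—, —, 881, 981, —, 309, 296, —, 920, 649, —, —, —, 874, 789, —, 411]
Lookup 309: h=16, h2=6, probe 16,5 → found at 5.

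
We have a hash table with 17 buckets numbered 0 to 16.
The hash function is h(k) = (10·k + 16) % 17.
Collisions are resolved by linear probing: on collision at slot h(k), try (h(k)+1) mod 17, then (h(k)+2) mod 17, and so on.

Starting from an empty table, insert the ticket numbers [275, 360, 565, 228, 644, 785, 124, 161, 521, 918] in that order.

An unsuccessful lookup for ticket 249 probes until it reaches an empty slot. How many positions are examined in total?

2

275 hashes to 12; slot 12 is free => place at 12.
360 hashes to 12; 12 taken => place at 13.
565 hashes to 5; slot 5 is free => place at 5.
228 hashes to 1; slot 1 is free => place at 1.
644 hashes to 13; 13 taken => place at 14.
785 hashes to 12; 12,13,14 taken => place at 15.
124 hashes to 15; 15 taken => place at 16.
161 hashes to 11; slot 11 is free => place at 11.
521 hashes to 7; slot 7 is free => place at 7.
918 hashes to 16; 16 taken => place at 0.
Table: [918, 228, -, -, -, 565, -, 521, -, -, -, 161, 275, 360, 644, 785, 124]
Lookup 249: h=7, probe 7,8 → slot 8 empty, not found.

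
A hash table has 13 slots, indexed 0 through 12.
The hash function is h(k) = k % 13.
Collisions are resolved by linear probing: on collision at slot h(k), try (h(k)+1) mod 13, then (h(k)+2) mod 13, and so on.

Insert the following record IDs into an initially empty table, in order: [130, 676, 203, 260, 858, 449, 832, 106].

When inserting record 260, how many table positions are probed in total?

130 hashes to 0; slot 0 is free => place at 0.
676 hashes to 0; 0 taken => place at 1.
203 hashes to 8; slot 8 is free => place at 8.
260 hashes to 0; 0,1 taken => place at 2.
858 hashes to 0; 0,1,2 taken => place at 3.
449 hashes to 7; slot 7 is free => place at 7.
832 hashes to 0; 0,1,2,3 taken => place at 4.
106 hashes to 2; 2,3,4 taken => place at 5.
Table: [130, 676, 260, 858, 832, 106, ∅, 449, 203, ∅, ∅, ∅, ∅]

3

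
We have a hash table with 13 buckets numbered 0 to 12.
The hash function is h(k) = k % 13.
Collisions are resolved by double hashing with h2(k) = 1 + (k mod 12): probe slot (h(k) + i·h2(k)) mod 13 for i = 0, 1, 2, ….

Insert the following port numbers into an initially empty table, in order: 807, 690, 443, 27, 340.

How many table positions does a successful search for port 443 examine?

2

807: h=1 → slot 1
690: h=1, h2=7, probe 1,8 → slot 8
443: h=1, h2=12, probe 1,0 → slot 0
27: h=1, h2=4, probe 1,5 → slot 5
340: h=2 → slot 2
Table: [443, 807, 340, —, —, 27, —, —, 690, —, —, —, —]
Lookup 443: h=1, h2=12, probe 1,0 → found at 0.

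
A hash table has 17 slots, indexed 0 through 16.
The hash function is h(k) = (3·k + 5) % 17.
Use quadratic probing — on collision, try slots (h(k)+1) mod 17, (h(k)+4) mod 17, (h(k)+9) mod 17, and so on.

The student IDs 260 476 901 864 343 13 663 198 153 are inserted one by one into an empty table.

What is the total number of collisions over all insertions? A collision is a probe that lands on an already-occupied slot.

9

260: h=3 → slot 3
476: h=5 → slot 5
901: h=5, probe 5,6 → slot 6
864: h=13 → slot 13
343: h=14 → slot 14
13: h=10 → slot 10
663: h=5, probe 5,6,9 → slot 9
198: h=4 → slot 4
153: h=5, probe 5,6,9,14,4,13,7 → slot 7
Table: [—, —, —, 260, 198, 476, 901, 153, —, 663, 13, —, —, 864, 343, —, —]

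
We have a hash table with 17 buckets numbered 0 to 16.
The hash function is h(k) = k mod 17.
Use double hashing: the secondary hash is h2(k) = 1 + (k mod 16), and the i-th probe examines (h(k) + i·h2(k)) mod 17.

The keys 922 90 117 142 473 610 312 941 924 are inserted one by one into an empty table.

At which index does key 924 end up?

Insert 922: h=4, slot 4 empty => index 4.
Insert 90: h=5, slot 5 empty => index 5.
Insert 117: h=15, slot 15 empty => index 15.
Insert 142: h=6, slot 6 empty => index 6.
Insert 473: h=14, slot 14 empty => index 14.
Insert 610: h=15, h2=3, slot 15 occupied => index 1.
Insert 312: h=6, h2=9, slots 6,15 occupied => index 7.
Insert 941: h=6, h2=14, slot 6 occupied => index 3.
Insert 924: h=6, h2=13, slot 6 occupied => index 2.
Table: [_, 610, 924, 941, 922, 90, 142, 312, _, _, _, _, _, _, 473, 117, _]

2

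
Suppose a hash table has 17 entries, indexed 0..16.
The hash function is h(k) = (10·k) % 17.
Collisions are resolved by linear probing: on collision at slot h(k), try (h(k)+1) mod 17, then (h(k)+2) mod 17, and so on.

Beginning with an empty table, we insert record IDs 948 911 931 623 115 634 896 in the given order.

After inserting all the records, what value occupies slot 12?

931

948 hashes to 11; slot 11 is free -> place at 11.
911 hashes to 15; slot 15 is free -> place at 15.
931 hashes to 11; 11 taken -> place at 12.
623 hashes to 8; slot 8 is free -> place at 8.
115 hashes to 11; 11,12 taken -> place at 13.
634 hashes to 16; slot 16 is free -> place at 16.
896 hashes to 1; slot 1 is free -> place at 1.
Table: [∅, 896, ∅, ∅, ∅, ∅, ∅, ∅, 623, ∅, ∅, 948, 931, 115, ∅, 911, 634]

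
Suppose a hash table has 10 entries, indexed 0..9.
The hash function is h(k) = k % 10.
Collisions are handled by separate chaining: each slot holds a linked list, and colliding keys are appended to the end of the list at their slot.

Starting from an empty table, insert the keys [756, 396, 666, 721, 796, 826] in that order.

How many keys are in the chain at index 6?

5

Insert 756: h=6, bucket 6 empty -> new chain.
Insert 396: h=6, bucket 6 nonempty -> append to chain.
Insert 666: h=6, bucket 6 nonempty -> append to chain.
Insert 721: h=1, bucket 1 empty -> new chain.
Insert 796: h=6, bucket 6 nonempty -> append to chain.
Insert 826: h=6, bucket 6 nonempty -> append to chain.
Final buckets:
0: ∅
1: 721
2: ∅
3: ∅
4: ∅
5: ∅
6: 756 -> 396 -> 666 -> 796 -> 826
7: ∅
8: ∅
9: ∅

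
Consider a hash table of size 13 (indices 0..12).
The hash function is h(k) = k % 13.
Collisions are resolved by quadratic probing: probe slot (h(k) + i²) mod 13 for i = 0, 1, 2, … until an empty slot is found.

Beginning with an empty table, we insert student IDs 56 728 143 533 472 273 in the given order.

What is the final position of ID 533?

9

56 hashes to 4; slot 4 is free -> place at 4.
728 hashes to 0; slot 0 is free -> place at 0.
143 hashes to 0; 0 taken -> place at 1.
533 hashes to 0; 0,1,4 taken -> place at 9.
472 hashes to 4; 4 taken -> place at 5.
273 hashes to 0; 0,1,4,9 taken -> place at 3.
Table: [728, 143, ., 273, 56, 472, ., ., ., 533, ., ., .]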